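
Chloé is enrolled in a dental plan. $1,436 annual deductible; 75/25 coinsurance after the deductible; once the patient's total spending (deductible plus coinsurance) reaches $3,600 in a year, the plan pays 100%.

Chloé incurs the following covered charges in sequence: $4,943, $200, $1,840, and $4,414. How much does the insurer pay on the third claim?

$1,380

Claim 1 ($4,943): deductible takes $1,436, $3,507 remains; 25% of $3,507 = $876.75. Patient owes $2,312.75 (running OOP $2,312.75). Plan pays $4,943 − $2,312.75 = $2,630.25.
Claim 2 ($200): 25% coinsurance on $200 = $50. Patient owes $50 (running OOP $2,362.75). Insurer: $200 − $50 = $150.
Claim 3 ($1,840): 25% coinsurance on $1,840 = $460. Patient owes $460 (running OOP $2,822.75). Insurer: $1,840 − $460 = $1,380.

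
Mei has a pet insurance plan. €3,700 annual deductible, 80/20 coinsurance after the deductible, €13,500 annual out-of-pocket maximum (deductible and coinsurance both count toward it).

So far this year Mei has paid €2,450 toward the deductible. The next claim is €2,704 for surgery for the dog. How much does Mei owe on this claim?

€1,540.80

Deductible still to meet: €3,700 − €2,450 = €1,250.
The remaining €1,454 (= €2,704 − €1,250) moves to coinsurance.
20% of €1,454 = €290.80 falls to the owner.
Owner responsibility before any cap: €1,250 + €290.80 = €1,540.80.
Year-to-date out-of-pocket becomes €2,450 + €1,540.80 = €3,990.80, still under the €13,500 maximum, so no cap applies.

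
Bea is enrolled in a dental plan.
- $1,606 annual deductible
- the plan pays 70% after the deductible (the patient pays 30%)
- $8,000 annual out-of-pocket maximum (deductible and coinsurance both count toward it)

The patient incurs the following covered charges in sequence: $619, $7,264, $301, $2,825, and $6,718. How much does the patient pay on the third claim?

#1 ($619): entire amount goes to the deductible. Patient owes $619 (running OOP $619).
#2 ($7,264): $987 to deductible, leaving $6,277; coinsurance $6,277 × 30% = $1,883.10. Patient owes $2,870.10 (running OOP $3,489.10).
#3 ($301): deductible already satisfied, so patient's share is 30% × $301 = $90.30. Patient pays $90.30; OOP now $3,579.40.

$90.30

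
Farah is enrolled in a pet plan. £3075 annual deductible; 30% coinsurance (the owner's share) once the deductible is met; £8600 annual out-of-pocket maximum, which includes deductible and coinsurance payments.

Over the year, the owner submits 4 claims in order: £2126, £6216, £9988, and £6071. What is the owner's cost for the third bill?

Claim 1 (£2126): all of it applies to the deductible. Owner pays £2126; OOP now £2126.
Claim 2 (£6216): £949 to deductible, leaving £5267; 30% of £5267 = £1580.10. Owner pays £2529.10; OOP now £4655.10.
Claim 3 (£9988): 30% coinsurance on £9988 = £2996.40. Owner owes £2996.40 (running OOP £7651.50).

£2996.40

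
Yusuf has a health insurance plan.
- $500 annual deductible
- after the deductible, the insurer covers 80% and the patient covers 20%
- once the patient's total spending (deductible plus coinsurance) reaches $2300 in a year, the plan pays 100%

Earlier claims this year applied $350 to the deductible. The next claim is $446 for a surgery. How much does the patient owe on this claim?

$209.20

$350 of the $500 deductible is already met, leaving $150.
The remaining $296 (= $446 − $150) moves to coinsurance.
Patient's 20% share of $296 is $59.20.
Patient responsibility before any cap: $150 + $59.20 = $209.20.
Year-to-date out-of-pocket becomes $350 + $209.20 = $559.20, still under the $2300 maximum, so no cap applies.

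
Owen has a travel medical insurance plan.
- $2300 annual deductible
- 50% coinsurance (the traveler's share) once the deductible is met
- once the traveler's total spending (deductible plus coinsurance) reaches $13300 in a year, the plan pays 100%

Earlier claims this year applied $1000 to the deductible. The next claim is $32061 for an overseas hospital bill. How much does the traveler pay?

$12300

$1000 of the $2300 deductible is already met, leaving $1300.
The remaining $30761 (= $32061 − $1300) moves to coinsurance.
Traveler's 50% share of $30761 is $15380.50.
Traveler responsibility before any cap: $1300 + $15380.50 = $16680.50.
Year-to-date out-of-pocket would reach $1000 + $16680.50 = $17680.50, above the $13300 maximum, so the traveler pays only $13300 − $1000 = $12300.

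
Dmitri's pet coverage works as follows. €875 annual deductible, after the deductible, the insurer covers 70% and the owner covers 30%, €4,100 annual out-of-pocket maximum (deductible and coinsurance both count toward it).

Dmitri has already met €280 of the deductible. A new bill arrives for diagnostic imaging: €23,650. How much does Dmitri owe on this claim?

€3,820

Deductible still to meet: €875 − €280 = €595.
After the €595 deductible portion, €23,650 − €595 = €23,055 is subject to coinsurance.
Coinsurance: €23,055 × 30% = €6,916.50.
Owner responsibility before any cap: €595 + €6,916.50 = €7,511.50.
That would bring total out-of-pocket to €7,791.50, past the €4,100 cap. The owner is capped at €4,100 − €280 = €3,820 on this claim.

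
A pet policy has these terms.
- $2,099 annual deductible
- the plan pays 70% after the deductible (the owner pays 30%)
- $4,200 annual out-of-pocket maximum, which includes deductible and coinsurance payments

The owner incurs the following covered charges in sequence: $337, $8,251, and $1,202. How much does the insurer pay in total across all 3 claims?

Claim 1 — $337: entire amount goes to the deductible. Cost to owner: $337. OOP to date $337. Insurer: $337 − $337 = $0.
Claim 2 — $8,251: deductible takes $1,762, $6,489 remains; owner's 30% is $1,946.70. Owner pays $3,708.70; OOP now $4,045.70. Plan pays $8,251 − $3,708.70 = $4,542.30.
Claim 3 — $1,202: 30% coinsurance on $1,202 = $360.60. OOP would hit $4,406.30 > $4,200, so the cap limits the owner to $4,200 − $4,045.70 = $154.30. Plan pays $1,202 − $154.30 = $1,047.70.
Insurer total: $0 + $4,542.30 + $1,047.70 = $5,590.

$5,590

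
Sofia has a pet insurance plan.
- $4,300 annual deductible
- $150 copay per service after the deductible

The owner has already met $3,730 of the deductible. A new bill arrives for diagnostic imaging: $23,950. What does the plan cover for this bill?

Deductible still to meet: $4,300 − $3,730 = $570.
After the $570 deductible portion, $23,950 − $570 = $23,380 is subject to the copay.
Copay on this service: $150.
So the owner owes $570 + $150 = $720.
The insurer covers the remainder: $23,950 − $720 = $23,230.

$23,230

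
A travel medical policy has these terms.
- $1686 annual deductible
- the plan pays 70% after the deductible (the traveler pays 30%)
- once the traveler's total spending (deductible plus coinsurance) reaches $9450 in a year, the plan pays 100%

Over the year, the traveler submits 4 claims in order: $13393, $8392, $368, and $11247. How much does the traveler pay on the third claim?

#1 ($13393): deductible takes $1686, $11707 remains; 30% of $11707 = $3512.10. Traveler owes $5198.10 (running OOP $5198.10).
#2 ($8392): deductible met; 30% of $8392 = $2517.60. Cost to traveler: $2517.60. OOP to date $7715.70.
#3 ($368): 30% coinsurance on $368 = $110.40. Traveler owes $110.40 (running OOP $7826.10).

$110.40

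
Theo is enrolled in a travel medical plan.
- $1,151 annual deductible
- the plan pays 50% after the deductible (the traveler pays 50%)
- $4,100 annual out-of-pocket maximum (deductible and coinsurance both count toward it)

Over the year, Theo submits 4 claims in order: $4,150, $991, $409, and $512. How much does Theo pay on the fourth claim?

Claim 1 — $4,150: $1,151 finishes the deductible; $2,999 goes to coinsurance; coinsurance $2,999 × 50% = $1,499.50. Cost to traveler: $2,650.50. OOP to date $2,650.50.
Claim 2 — $991: deductible met; 50% of $991 = $495.50. Traveler owes $495.50 (running OOP $3,146).
Claim 3 — $409: 50% coinsurance on $409 = $204.50. Cost to traveler: $204.50. OOP to date $3,350.50.
Claim 4 — $512: 50% coinsurance on $512 = $256. Traveler owes $256 (running OOP $3,606.50).

$256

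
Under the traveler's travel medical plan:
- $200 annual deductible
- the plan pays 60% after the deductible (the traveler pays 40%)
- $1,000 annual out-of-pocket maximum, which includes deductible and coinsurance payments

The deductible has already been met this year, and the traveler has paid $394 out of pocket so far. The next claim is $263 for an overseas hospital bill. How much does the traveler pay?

$105.20

The deductible is already satisfied, so the full bill goes to coinsurance.
Coinsurance: $263 × 40% = $105.20.
Total out-of-pocket so far would be $394 + $105.20 = $499.20, below the $1,000 cap — no reduction.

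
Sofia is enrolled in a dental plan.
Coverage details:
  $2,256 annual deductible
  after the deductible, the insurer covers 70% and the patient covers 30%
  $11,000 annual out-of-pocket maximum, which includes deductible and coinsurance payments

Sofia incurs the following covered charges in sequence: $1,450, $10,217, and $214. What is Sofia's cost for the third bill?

$64.20

Claim 1 — $1,450: entire amount goes to the deductible. Cost to patient: $1,450. OOP to date $1,450.
Claim 2 — $10,217: $806 to deductible, leaving $9,411; coinsurance $9,411 × 30% = $2,823.30. Patient pays $3,629.30; OOP now $5,079.30.
Claim 3 — $214: 30% coinsurance on $214 = $64.20. Patient pays $64.20; OOP now $5,143.50.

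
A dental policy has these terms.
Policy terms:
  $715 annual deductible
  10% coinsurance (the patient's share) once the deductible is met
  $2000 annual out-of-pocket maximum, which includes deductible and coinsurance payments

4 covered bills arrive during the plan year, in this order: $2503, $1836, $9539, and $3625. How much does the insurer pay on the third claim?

$8616.40

Bill 1, $2503: $715 finishes the deductible; $1788 goes to coinsurance; coinsurance $1788 × 10% = $178.80. Cost to patient: $893.80. OOP to date $893.80. Insurer: $2503 − $893.80 = $1609.20.
Bill 2, $1836: 10% coinsurance on $1836 = $183.60. Cost to patient: $183.60. OOP to date $1077.40. Insurer: $1836 − $183.60 = $1652.40.
Bill 3, $9539: deductible met; 10% of $9539 = $953.90. Adding that to $1077.40 gives $2031.30, past the $2000 cap; patient pays only $2000 − $1077.40 = $922.60. Insurer: $9539 − $922.60 = $8616.40.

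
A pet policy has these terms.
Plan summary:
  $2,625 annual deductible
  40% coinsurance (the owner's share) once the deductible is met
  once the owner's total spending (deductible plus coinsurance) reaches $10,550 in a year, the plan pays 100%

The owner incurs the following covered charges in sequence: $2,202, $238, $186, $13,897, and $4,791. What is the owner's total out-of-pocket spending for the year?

Claim 1 — $2,202: fully absorbed by the deductible. Owner pays $2,202; OOP now $2,202.
Claim 2 — $238: entire amount goes to the deductible. Cost to owner: $238. OOP to date $2,440.
Claim 3 — $186: $185 finishes the deductible; $1 goes to coinsurance; coinsurance $1 × 40% = $0.40. Cost to owner: $185.40. OOP to date $2,625.40.
Claim 4 — $13,897: deductible already satisfied, so owner's share is 40% × $13,897 = $5,558.80. Cost to owner: $5,558.80. OOP to date $8,184.20.
Claim 5 — $4,791: deductible already satisfied, so owner's share is 40% × $4,791 = $1,916.40. Owner owes $1,916.40 (running OOP $10,100.60).
Summing the owner's payments: $2,202 + $238 + $185.40 + $5,558.80 + $1,916.40 = $10,100.60.

$10,100.60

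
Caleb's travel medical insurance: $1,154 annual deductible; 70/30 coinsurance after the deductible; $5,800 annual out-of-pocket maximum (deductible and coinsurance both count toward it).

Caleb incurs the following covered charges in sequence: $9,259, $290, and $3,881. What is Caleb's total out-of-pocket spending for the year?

$4,836.80

Claim 1 — $9,259: $1,154 to deductible, leaving $8,105; traveler's 30% is $2,431.50. Cost to traveler: $3,585.50. OOP to date $3,585.50.
Claim 2 — $290: deductible already satisfied, so traveler's share is 30% × $290 = $87. Traveler pays $87; OOP now $3,672.50.
Claim 3 — $3,881: deductible already satisfied, so traveler's share is 30% × $3,881 = $1,164.30. Cost to traveler: $1,164.30. OOP to date $4,836.80.
Summing the traveler's payments: $3,585.50 + $87 + $1,164.30 = $4,836.80.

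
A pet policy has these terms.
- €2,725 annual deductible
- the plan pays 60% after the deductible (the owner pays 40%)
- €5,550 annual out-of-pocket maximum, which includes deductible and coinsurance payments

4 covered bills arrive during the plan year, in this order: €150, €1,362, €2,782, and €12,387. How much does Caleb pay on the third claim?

Claim 1 — €150: all of it applies to the deductible. Cost to owner: €150. OOP to date €150.
Claim 2 — €1,362: entire amount goes to the deductible. Owner owes €1,362 (running OOP €1,512).
Claim 3 — €2,782: deductible takes €1,213, €1,569 remains; owner's 40% is €627.60. Owner owes €1,840.60 (running OOP €3,352.60).

€1,840.60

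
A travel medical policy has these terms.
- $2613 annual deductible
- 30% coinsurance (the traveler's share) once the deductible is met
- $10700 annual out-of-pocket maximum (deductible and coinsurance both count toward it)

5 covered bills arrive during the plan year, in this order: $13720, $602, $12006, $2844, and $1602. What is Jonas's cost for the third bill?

#1 ($13720): $2613 finishes the deductible; $11107 goes to coinsurance; 30% of $11107 = $3332.10. Traveler owes $5945.10 (running OOP $5945.10).
#2 ($602): deductible met; 30% of $602 = $180.60. Traveler owes $180.60 (running OOP $6125.70).
#3 ($12006): deductible met; 30% of $12006 = $3601.80. Traveler pays $3601.80; OOP now $9727.50.

$3601.80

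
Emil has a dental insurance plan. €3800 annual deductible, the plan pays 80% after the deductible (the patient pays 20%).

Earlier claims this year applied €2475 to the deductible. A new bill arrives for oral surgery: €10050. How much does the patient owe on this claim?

Deductible still to meet: €3800 − €2475 = €1325.
The remaining €8725 (= €10050 − €1325) moves to coinsurance.
Coinsurance: €8725 × 20% = €1745.
Patient responsibility: €1325 + €1745 = €3070.

€3070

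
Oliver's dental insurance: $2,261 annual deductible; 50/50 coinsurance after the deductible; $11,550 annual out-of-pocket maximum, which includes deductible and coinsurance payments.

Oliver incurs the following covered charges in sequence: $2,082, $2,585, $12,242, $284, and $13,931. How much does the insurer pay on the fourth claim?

$142

Bill 1, $2,082: entire amount goes to the deductible. Patient pays $2,082; OOP now $2,082. Plan pays $2,082 − $2,082 = $0.
Bill 2, $2,585: deductible takes $179, $2,406 remains; patient's 50% is $1,203. Patient pays $1,382; OOP now $3,464. Insurer: $2,585 − $1,382 = $1,203.
Bill 3, $12,242: deductible already satisfied, so patient's share is 50% × $12,242 = $6,121. Cost to patient: $6,121. OOP to date $9,585. Insurer: $12,242 − $6,121 = $6,121.
Bill 4, $284: 50% coinsurance on $284 = $142. Patient pays $142; OOP now $9,727. Insurer: $284 − $142 = $142.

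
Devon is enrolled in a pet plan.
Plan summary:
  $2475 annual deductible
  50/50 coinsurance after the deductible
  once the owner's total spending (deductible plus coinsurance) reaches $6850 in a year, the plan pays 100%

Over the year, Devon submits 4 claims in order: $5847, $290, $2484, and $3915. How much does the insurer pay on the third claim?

Claim 1 — $5847: deductible takes $2475, $3372 remains; 50% of $3372 = $1686. Cost to owner: $4161. OOP to date $4161. Insurer: $5847 − $4161 = $1686.
Claim 2 — $290: deductible met; 50% of $290 = $145. Owner pays $145; OOP now $4306. Insurer: $290 − $145 = $145.
Claim 3 — $2484: deductible met; 50% of $2484 = $1242. Owner owes $1242 (running OOP $5548). Plan pays $2484 − $1242 = $1242.

$1242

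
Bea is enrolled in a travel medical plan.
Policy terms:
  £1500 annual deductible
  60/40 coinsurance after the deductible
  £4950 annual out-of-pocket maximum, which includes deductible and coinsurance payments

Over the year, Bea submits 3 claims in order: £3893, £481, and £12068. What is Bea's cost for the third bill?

Bill 1, £3893: £1500 to deductible, leaving £2393; 40% of £2393 = £957.20. Cost to traveler: £2457.20. OOP to date £2457.20.
Bill 2, £481: 40% coinsurance on £481 = £192.40. Cost to traveler: £192.40. OOP to date £2649.60.
Bill 3, £12068: deductible met; 40% of £12068 = £4827.20. OOP would hit £7476.80 > £4950, so the cap limits the traveler to £4950 − £2649.60 = £2300.40.

£2300.40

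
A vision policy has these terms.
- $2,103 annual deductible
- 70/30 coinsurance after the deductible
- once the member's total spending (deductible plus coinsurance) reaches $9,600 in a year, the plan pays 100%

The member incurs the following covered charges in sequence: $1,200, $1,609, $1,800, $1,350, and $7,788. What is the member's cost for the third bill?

$540

Claim 1 ($1,200): fully absorbed by the deductible. Cost to member: $1,200. OOP to date $1,200.
Claim 2 ($1,609): $903 finishes the deductible; $706 goes to coinsurance; coinsurance $706 × 30% = $211.80. Cost to member: $1,114.80. OOP to date $2,314.80.
Claim 3 ($1,800): 30% coinsurance on $1,800 = $540. Member pays $540; OOP now $2,854.80.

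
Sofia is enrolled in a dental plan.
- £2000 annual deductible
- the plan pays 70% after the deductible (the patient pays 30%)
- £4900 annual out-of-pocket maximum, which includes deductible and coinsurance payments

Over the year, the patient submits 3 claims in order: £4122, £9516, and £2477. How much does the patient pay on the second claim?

£2263.40

#1 (£4122): £2000 to deductible, leaving £2122; patient's 30% is £636.60. Cost to patient: £2636.60. OOP to date £2636.60.
#2 (£9516): 30% coinsurance on £9516 = £2854.80. That would push OOP to £5491.40, over the £4900 cap, so patient pays £4900 − £2636.60 = £2263.40.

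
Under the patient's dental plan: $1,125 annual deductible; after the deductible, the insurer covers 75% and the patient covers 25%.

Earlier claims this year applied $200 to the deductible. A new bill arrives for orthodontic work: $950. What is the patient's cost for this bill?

$200 of the $1,125 deductible is already met, leaving $925.
After the $925 deductible portion, $950 − $925 = $25 is subject to coinsurance.
Patient's 25% share of $25 is $6.25.
That puts the patient's cost at $925 + $6.25 = $931.25.

$931.25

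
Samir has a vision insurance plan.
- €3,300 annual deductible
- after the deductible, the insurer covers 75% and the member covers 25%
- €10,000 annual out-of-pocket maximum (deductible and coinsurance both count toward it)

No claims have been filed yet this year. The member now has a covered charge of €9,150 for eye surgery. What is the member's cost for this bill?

The full €3,300 deductible is still open; €3,300 of this bill applies to it.
The remaining €5,850 (= €9,150 − €3,300) moves to coinsurance.
Member's 25% share of €5,850 is €1,462.50.
That puts the member's cost at €3,300 + €1,462.50 = €4,762.50 before any cap.
Year-to-date out-of-pocket becomes €0 + €4,762.50 = €4,762.50, still under the €10,000 maximum, so no cap applies.

€4,762.50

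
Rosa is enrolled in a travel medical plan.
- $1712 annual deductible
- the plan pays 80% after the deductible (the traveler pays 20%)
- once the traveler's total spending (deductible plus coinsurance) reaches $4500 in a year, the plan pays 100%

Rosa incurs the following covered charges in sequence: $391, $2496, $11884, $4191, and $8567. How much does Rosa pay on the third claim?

$2376.80

Claim 1 ($391): fully absorbed by the deductible. Traveler pays $391; OOP now $391.
Claim 2 ($2496): $1321 finishes the deductible; $1175 goes to coinsurance; traveler's 20% is $235. Traveler owes $1556 (running OOP $1947).
Claim 3 ($11884): deductible met; 20% of $11884 = $2376.80. Traveler pays $2376.80; OOP now $4323.80.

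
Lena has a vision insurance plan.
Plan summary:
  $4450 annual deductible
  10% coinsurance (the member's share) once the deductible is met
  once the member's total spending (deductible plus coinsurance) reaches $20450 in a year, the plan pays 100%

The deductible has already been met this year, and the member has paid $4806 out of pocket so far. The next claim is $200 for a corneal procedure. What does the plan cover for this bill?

The deductible is already satisfied, so the full bill goes to coinsurance.
Coinsurance: $200 × 10% = $20.
Total out-of-pocket so far would be $4806 + $20 = $4826, below the $20450 cap — no reduction.
Insurer pays the balance: $200 − $20 = $180.

$180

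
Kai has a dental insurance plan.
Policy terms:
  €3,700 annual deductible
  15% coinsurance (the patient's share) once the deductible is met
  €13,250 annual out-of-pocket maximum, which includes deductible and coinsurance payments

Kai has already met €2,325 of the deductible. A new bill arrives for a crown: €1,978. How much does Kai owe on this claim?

€1,465.45

€2,325 of the €3,700 deductible is already met, leaving €1,375.
The remaining €603 (= €1,978 − €1,375) moves to coinsurance.
15% of €603 = €90.45 falls to the patient.
That puts the patient's cost at €1,375 + €90.45 = €1,465.45 before any cap.
Year-to-date out-of-pocket becomes €2,325 + €1,465.45 = €3,790.45, still under the €13,250 maximum, so no cap applies.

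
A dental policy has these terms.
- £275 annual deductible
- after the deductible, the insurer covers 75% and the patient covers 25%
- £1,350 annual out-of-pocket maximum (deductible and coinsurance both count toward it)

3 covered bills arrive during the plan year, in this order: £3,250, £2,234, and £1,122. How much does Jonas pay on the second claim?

£331.25

#1 (£3,250): £275 finishes the deductible; £2,975 goes to coinsurance; 25% of £2,975 = £743.75. Cost to patient: £1,018.75. OOP to date £1,018.75.
#2 (£2,234): deductible already satisfied, so patient's share is 25% × £2,234 = £558.50. Adding that to £1,018.75 gives £1,577.25, past the £1,350 cap; patient pays only £1,350 − £1,018.75 = £331.25.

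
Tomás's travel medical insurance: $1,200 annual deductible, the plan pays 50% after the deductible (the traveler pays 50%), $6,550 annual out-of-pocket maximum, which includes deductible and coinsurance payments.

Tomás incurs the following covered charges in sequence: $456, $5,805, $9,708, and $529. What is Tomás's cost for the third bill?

Claim 1 — $456: entire amount goes to the deductible. Cost to traveler: $456. OOP to date $456.
Claim 2 — $5,805: $744 finishes the deductible; $5,061 goes to coinsurance; traveler's 50% is $2,530.50. Traveler pays $3,274.50; OOP now $3,730.50.
Claim 3 — $9,708: 50% coinsurance on $9,708 = $4,854. OOP would hit $8,584.50 > $6,550, so the cap limits the traveler to $6,550 − $3,730.50 = $2,819.50.

$2,819.50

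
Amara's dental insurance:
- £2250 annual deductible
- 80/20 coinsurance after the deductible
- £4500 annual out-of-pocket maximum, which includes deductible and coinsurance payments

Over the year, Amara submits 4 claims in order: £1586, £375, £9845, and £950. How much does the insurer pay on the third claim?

£7644.80

Bill 1, £1586: entire amount goes to the deductible. Patient pays £1586; OOP now £1586. Plan pays £1586 − £1586 = £0.
Bill 2, £375: all of it applies to the deductible. Patient owes £375 (running OOP £1961). Plan pays £375 − £375 = £0.
Bill 3, £9845: deductible takes £289, £9556 remains; 20% of £9556 = £1911.20. Patient pays £2200.20; OOP now £4161.20. Plan pays £9845 − £2200.20 = £7644.80.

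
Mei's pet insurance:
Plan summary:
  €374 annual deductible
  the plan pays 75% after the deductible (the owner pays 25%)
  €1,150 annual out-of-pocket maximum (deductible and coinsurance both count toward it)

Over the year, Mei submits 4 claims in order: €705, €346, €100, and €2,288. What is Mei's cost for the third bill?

Bill 1, €705: €374 to deductible, leaving €331; coinsurance €331 × 25% = €82.75. Cost to owner: €456.75. OOP to date €456.75.
Bill 2, €346: 25% coinsurance on €346 = €86.50. Owner pays €86.50; OOP now €543.25.
Bill 3, €100: deductible already satisfied, so owner's share is 25% × €100 = €25. Owner pays €25; OOP now €568.25.

€25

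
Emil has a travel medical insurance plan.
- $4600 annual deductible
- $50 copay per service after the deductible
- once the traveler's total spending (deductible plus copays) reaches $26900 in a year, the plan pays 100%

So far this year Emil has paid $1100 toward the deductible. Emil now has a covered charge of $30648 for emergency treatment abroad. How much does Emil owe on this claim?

$3550

Remaining deductible: $4600 − $1100 = $3500.
The remaining $27148 (= $30648 − $3500) moves to the copay.
Copay on this service: $50.
Traveler responsibility before any cap: $3500 + $50 = $3550.
Cumulative spending $1100 + $3550 = $4650 stays under the $26900 maximum.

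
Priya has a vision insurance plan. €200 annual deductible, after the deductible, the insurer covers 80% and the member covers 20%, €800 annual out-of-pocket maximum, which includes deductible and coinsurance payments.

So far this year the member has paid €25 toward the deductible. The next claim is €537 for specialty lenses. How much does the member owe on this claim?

€25 of the €200 deductible is already met, leaving €175.
After the €175 deductible portion, €537 − €175 = €362 is subject to coinsurance.
Coinsurance: €362 × 20% = €72.40.
So the member owes €175 + €72.40 = €247.40 before any cap.
Year-to-date out-of-pocket becomes €25 + €247.40 = €272.40, still under the €800 maximum, so no cap applies.

€247.40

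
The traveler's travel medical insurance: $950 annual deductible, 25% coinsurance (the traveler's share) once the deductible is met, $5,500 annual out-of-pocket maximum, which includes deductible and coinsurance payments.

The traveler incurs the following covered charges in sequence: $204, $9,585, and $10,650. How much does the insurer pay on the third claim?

#1 ($204): all of it applies to the deductible. Cost to traveler: $204. OOP to date $204. Insurer: $204 − $204 = $0.
#2 ($9,585): deductible takes $746, $8,839 remains; traveler's 25% is $2,209.75. Traveler owes $2,955.75 (running OOP $3,159.75). Plan pays $9,585 − $2,955.75 = $6,629.25.
#3 ($10,650): deductible already satisfied, so traveler's share is 25% × $10,650 = $2,662.50. Adding that to $3,159.75 gives $5,822.25, past the $5,500 cap; traveler pays only $5,500 − $3,159.75 = $2,340.25. Insurer: $10,650 − $2,340.25 = $8,309.75.

$8,309.75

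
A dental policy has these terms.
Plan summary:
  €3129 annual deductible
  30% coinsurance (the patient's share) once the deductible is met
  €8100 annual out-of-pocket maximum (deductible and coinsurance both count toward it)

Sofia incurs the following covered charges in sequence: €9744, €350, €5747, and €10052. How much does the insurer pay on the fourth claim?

Bill 1, €9744: €3129 finishes the deductible; €6615 goes to coinsurance; coinsurance €6615 × 30% = €1984.50. Patient pays €5113.50; OOP now €5113.50. Plan pays €9744 − €5113.50 = €4630.50.
Bill 2, €350: deductible already satisfied, so patient's share is 30% × €350 = €105. Patient owes €105 (running OOP €5218.50). Insurer: €350 − €105 = €245.
Bill 3, €5747: 30% coinsurance on €5747 = €1724.10. Cost to patient: €1724.10. OOP to date €6942.60. Insurer: €5747 − €1724.10 = €4022.90.
Bill 4, €10052: 30% coinsurance on €10052 = €3015.60. Adding that to €6942.60 gives €9958.20, past the €8100 cap; patient pays only €8100 − €6942.60 = €1157.40. Plan pays €10052 − €1157.40 = €8894.60.

€8894.60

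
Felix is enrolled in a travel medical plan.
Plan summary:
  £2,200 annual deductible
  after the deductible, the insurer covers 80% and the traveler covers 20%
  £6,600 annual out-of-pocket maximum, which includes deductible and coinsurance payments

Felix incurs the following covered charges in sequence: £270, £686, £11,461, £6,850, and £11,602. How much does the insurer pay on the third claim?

£8,173.60

Claim 1 (£270): all of it applies to the deductible. Traveler pays £270; OOP now £270. Insurer: £270 − £270 = £0.
Claim 2 (£686): all of it applies to the deductible. Traveler pays £686; OOP now £956. Insurer: £686 − £686 = £0.
Claim 3 (£11,461): £1,244 to deductible, leaving £10,217; traveler's 20% is £2,043.40. Traveler pays £3,287.40; OOP now £4,243.40. Insurer: £11,461 − £3,287.40 = £8,173.60.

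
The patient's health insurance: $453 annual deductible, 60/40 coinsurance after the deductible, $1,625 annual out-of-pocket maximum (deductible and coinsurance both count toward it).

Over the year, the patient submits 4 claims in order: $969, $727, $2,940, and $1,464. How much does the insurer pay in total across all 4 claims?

$4,475

#1 ($969): deductible takes $453, $516 remains; 40% of $516 = $206.40. Patient pays $659.40; OOP now $659.40. Insurer: $969 − $659.40 = $309.60.
#2 ($727): deductible already satisfied, so patient's share is 40% × $727 = $290.80. Cost to patient: $290.80. OOP to date $950.20. Plan pays $727 − $290.80 = $436.20.
#3 ($2,940): deductible already satisfied, so patient's share is 40% × $2,940 = $1,176. That would push OOP to $2,126.20, over the $1,625 cap, so patient pays $1,625 − $950.20 = $674.80. Insurer: $2,940 − $674.80 = $2,265.20.
#4 ($1,464): deductible already satisfied, so patient's share is 40% × $1,464 = $585.60. That would push OOP to $2,210.60, over the $1,625 cap, so patient pays $1,625 − $1,625 = $0. Insurer: $1,464 − $0 = $1,464.
Insurer total: $309.60 + $436.20 + $2,265.20 + $1,464 = $4,475.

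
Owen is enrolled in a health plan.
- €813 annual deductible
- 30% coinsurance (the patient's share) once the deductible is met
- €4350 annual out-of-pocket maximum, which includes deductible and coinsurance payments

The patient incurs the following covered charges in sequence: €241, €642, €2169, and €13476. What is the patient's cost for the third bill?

€650.70

#1 (€241): entire amount goes to the deductible. Cost to patient: €241. OOP to date €241.
#2 (€642): deductible takes €572, €70 remains; 30% of €70 = €21. Cost to patient: €593. OOP to date €834.
#3 (€2169): deductible met; 30% of €2169 = €650.70. Cost to patient: €650.70. OOP to date €1484.70.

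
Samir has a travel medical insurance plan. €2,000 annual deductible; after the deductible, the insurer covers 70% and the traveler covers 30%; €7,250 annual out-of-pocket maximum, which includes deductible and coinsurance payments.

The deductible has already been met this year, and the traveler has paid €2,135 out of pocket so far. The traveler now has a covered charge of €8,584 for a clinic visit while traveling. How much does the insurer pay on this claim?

The deductible is already satisfied, so the full bill goes to coinsurance.
Traveler's 30% share of €8,584 is €2,575.20.
Year-to-date out-of-pocket becomes €2,135 + €2,575.20 = €4,710.20, still under the €7,250 maximum, so no cap applies.
Insurer pays the balance: €8,584 − €2,575.20 = €6,008.80.

€6,008.80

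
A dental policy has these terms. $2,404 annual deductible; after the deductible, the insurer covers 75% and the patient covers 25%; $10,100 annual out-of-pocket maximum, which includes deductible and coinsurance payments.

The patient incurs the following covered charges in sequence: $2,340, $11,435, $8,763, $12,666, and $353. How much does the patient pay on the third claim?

$2,190.75

Claim 1 ($2,340): fully absorbed by the deductible. Cost to patient: $2,340. OOP to date $2,340.
Claim 2 ($11,435): $64 to deductible, leaving $11,371; 25% of $11,371 = $2,842.75. Cost to patient: $2,906.75. OOP to date $5,246.75.
Claim 3 ($8,763): deductible already satisfied, so patient's share is 25% × $8,763 = $2,190.75. Patient pays $2,190.75; OOP now $7,437.50.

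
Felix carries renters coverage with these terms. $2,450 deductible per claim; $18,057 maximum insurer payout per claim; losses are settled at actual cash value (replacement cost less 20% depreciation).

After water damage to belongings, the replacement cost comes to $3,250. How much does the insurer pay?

$150

At 20% depreciation, ACV = $3,250 − $650 = $2,600.
After the deductible, $2,600 − $2,450 = $150 remains.
$150 ≤ $18,057, so the limit doesn't bind; insurer pays $150.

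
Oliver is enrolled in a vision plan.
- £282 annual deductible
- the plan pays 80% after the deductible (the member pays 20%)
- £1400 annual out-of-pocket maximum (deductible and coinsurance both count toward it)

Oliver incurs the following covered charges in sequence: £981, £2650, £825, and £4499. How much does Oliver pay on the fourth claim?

£283.20

Claim 1 — £981: £282 finishes the deductible; £699 goes to coinsurance; member's 20% is £139.80. Member pays £421.80; OOP now £421.80.
Claim 2 — £2650: deductible met; 20% of £2650 = £530. Member owes £530 (running OOP £951.80).
Claim 3 — £825: 20% coinsurance on £825 = £165. Member pays £165; OOP now £1116.80.
Claim 4 — £4499: 20% coinsurance on £4499 = £899.80. Adding that to £1116.80 gives £2016.60, past the £1400 cap; member pays only £1400 − £1116.80 = £283.20.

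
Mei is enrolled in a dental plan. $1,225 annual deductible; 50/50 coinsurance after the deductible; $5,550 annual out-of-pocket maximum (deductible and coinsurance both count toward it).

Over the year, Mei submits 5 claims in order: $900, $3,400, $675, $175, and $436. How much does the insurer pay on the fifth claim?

Claim 1 — $900: entire amount goes to the deductible. Patient owes $900 (running OOP $900). Plan pays $900 − $900 = $0.
Claim 2 — $3,400: $325 finishes the deductible; $3,075 goes to coinsurance; coinsurance $3,075 × 50% = $1,537.50. Patient pays $1,862.50; OOP now $2,762.50. Plan pays $3,400 − $1,862.50 = $1,537.50.
Claim 3 — $675: deductible already satisfied, so patient's share is 50% × $675 = $337.50. Patient owes $337.50 (running OOP $3,100). Plan pays $675 − $337.50 = $337.50.
Claim 4 — $175: deductible already satisfied, so patient's share is 50% × $175 = $87.50. Patient pays $87.50; OOP now $3,187.50. Insurer: $175 − $87.50 = $87.50.
Claim 5 — $436: deductible met; 50% of $436 = $218. Patient pays $218; OOP now $3,405.50. Plan pays $436 − $218 = $218.

$218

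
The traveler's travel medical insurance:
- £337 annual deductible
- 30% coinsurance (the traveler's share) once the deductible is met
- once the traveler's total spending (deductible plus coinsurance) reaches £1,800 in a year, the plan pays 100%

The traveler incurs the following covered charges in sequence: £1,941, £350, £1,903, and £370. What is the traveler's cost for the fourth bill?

£111

Claim 1 (£1,941): £337 finishes the deductible; £1,604 goes to coinsurance; traveler's 30% is £481.20. Cost to traveler: £818.20. OOP to date £818.20.
Claim 2 (£350): deductible already satisfied, so traveler's share is 30% × £350 = £105. Cost to traveler: £105. OOP to date £923.20.
Claim 3 (£1,903): deductible already satisfied, so traveler's share is 30% × £1,903 = £570.90. Cost to traveler: £570.90. OOP to date £1,494.10.
Claim 4 (£370): deductible met; 30% of £370 = £111. Traveler pays £111; OOP now £1,605.10.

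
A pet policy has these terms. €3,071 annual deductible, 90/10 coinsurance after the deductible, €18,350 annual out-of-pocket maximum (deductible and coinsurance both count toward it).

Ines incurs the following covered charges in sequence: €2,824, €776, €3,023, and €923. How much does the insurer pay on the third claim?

€2,720.70

#1 (€2,824): fully absorbed by the deductible. Owner pays €2,824; OOP now €2,824. Plan pays €2,824 − €2,824 = €0.
#2 (€776): deductible takes €247, €529 remains; 10% of €529 = €52.90. Cost to owner: €299.90. OOP to date €3,123.90. Insurer: €776 − €299.90 = €476.10.
#3 (€3,023): deductible already satisfied, so owner's share is 10% × €3,023 = €302.30. Owner pays €302.30; OOP now €3,426.20. Insurer: €3,023 − €302.30 = €2,720.70.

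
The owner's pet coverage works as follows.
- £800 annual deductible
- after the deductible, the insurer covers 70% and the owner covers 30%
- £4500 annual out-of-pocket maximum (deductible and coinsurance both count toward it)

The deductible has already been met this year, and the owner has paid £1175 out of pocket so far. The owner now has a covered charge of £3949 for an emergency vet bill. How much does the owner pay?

The deductible is already satisfied, so the full bill goes to coinsurance.
Owner's 30% share of £3949 is £1184.70.
Total out-of-pocket so far would be £1175 + £1184.70 = £2359.70, below the £4500 cap — no reduction.

£1184.70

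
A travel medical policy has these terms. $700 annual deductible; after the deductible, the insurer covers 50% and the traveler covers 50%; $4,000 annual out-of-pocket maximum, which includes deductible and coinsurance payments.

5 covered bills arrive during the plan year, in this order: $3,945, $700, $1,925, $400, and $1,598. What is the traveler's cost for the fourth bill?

Claim 1 ($3,945): deductible takes $700, $3,245 remains; coinsurance $3,245 × 50% = $1,622.50. Traveler owes $2,322.50 (running OOP $2,322.50).
Claim 2 ($700): 50% coinsurance on $700 = $350. Traveler pays $350; OOP now $2,672.50.
Claim 3 ($1,925): deductible already satisfied, so traveler's share is 50% × $1,925 = $962.50. Cost to traveler: $962.50. OOP to date $3,635.
Claim 4 ($400): 50% coinsurance on $400 = $200. Traveler owes $200 (running OOP $3,835).

$200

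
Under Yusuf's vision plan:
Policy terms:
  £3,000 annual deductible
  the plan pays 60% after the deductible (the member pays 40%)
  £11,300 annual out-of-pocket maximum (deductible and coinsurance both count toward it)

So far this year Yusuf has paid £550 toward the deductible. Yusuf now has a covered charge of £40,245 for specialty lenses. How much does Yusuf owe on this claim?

Remaining deductible: £3,000 − £550 = £2,450.
After the £2,450 deductible portion, £40,245 − £2,450 = £37,795 is subject to coinsurance.
40% of £37,795 = £15,118 falls to the member.
That puts the member's cost at £2,450 + £15,118 = £17,568 before any cap.
Year-to-date out-of-pocket would reach £550 + £17,568 = £18,118, above the £11,300 maximum, so the member pays only £11,300 − £550 = £10,750.

£10,750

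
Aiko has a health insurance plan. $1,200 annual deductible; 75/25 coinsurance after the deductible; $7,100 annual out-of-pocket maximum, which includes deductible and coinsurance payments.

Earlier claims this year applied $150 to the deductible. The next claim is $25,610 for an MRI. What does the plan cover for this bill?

$18,660

Remaining deductible: $1,200 − $150 = $1,050.
The remaining $24,560 (= $25,610 − $1,050) moves to coinsurance.
Patient's 25% share of $24,560 is $6,140.
That puts the patient's cost at $1,050 + $6,140 = $7,190 before any cap.
Year-to-date out-of-pocket would reach $150 + $7,190 = $7,340, above the $7,100 maximum, so the patient pays only $7,100 − $150 = $6,950.
The insurer covers the remainder: $25,610 − $6,950 = $18,660.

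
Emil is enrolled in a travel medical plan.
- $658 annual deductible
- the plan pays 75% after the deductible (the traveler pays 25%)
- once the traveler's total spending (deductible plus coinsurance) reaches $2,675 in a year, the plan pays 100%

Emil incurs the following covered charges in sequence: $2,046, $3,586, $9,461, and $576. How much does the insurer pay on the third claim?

Claim 1 ($2,046): $658 finishes the deductible; $1,388 goes to coinsurance; traveler's 25% is $347. Traveler owes $1,005 (running OOP $1,005). Plan pays $2,046 − $1,005 = $1,041.
Claim 2 ($3,586): 25% coinsurance on $3,586 = $896.50. Cost to traveler: $896.50. OOP to date $1,901.50. Plan pays $3,586 − $896.50 = $2,689.50.
Claim 3 ($9,461): 25% coinsurance on $9,461 = $2,365.25. That would push OOP to $4,266.75, over the $2,675 cap, so traveler pays $2,675 − $1,901.50 = $773.50. Plan pays $9,461 − $773.50 = $8,687.50.

$8,687.50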